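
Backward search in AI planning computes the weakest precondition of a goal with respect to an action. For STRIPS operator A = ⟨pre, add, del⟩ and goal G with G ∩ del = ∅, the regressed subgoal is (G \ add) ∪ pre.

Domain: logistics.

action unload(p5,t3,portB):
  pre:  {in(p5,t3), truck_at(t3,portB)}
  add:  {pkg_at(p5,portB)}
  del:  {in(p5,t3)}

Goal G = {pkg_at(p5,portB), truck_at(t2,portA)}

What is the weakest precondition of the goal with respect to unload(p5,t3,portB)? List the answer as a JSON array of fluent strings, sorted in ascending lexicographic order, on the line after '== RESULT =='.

Regress:
  G ∩ del = {}  (empty — regression defined)
  G \ add = {pkg_at(p5,portB), truck_at(t2,portA)} \ {pkg_at(p5,portB)} = {truck_at(t2,portA)}
  ∪ pre   = {truck_at(t2,portA)} ∪ {in(p5,t3), truck_at(t3,portB)}
          = {in(p5,t3), truck_at(t2,portA), truck_at(t3,portB)}

== RESULT ==
["in(p5,t3)", "truck_at(t2,portA)", "truck_at(t3,portB)"]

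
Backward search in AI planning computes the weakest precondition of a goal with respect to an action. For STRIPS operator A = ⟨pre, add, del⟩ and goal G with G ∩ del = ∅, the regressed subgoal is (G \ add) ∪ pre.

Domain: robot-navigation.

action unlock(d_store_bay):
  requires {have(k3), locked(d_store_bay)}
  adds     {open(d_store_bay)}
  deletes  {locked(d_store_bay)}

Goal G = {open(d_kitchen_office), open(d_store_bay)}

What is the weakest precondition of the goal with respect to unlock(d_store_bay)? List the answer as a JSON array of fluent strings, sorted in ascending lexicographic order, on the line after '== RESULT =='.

Compute (G \ add) ∪ pre:
  G ∩ del = {}  (empty — regression defined)
  G \ add = {open(d_kitchen_office), open(d_store_bay)} \ {open(d_store_bay)} = {open(d_kitchen_office)}
  ∪ pre   = {open(d_kitchen_office)} ∪ {have(k3), locked(d_store_bay)}
          = {have(k3), locked(d_store_bay), open(d_kitchen_office)}

== RESULT ==
["have(k3)", "locked(d_store_bay)", "open(d_kitchen_office)"]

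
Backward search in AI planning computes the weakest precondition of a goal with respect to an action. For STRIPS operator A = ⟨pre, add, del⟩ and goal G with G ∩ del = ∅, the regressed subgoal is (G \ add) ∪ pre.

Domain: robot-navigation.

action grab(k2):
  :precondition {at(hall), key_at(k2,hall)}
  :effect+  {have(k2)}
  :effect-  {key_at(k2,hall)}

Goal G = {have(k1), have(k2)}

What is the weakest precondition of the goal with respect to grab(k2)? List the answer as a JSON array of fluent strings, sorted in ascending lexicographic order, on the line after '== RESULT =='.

Compute (G \ add) ∪ pre:
  G ∩ del = {}  (empty — regression defined)
  G \ add = {have(k1), have(k2)} \ {have(k2)} = {have(k1)}
  ∪ pre   = {have(k1)} ∪ {at(hall), key_at(k2,hall)}
          = {at(hall), have(k1), key_at(k2,hall)}

== RESULT ==
["at(hall)", "have(k1)", "key_at(k2,hall)"]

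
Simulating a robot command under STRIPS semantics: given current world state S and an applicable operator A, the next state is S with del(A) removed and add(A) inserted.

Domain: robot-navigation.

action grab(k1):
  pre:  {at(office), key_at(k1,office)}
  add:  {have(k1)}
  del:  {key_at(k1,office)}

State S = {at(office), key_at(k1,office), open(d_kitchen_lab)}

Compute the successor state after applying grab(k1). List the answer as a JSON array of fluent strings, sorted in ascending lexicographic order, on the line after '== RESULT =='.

Progress:
  pre ⊆ S: {at(office), key_at(k1,office)} ⊆ S  — applicable
  S \ del = {at(office), open(d_kitchen_lab)}
  ∪ add   = {at(office), have(k1), open(d_kitchen_lab)}

== RESULT ==
["at(office)", "have(k1)", "open(d_kitchen_lab)"]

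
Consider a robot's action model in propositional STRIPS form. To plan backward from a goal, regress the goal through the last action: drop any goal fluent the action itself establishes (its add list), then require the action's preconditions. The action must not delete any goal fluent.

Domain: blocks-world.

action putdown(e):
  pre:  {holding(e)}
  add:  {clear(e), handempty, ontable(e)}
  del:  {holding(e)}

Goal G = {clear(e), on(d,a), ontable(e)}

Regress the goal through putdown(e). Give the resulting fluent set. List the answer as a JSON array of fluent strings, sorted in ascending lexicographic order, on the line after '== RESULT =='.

Regress:
  G ∩ del = {}  (empty — regression defined)
  G \ add = {clear(e), on(d,a), ontable(e)} \ {clear(e), handempty, ontable(e)} = {on(d,a)}
  ∪ pre   = {on(d,a)} ∪ {holding(e)}
          = {holding(e), on(d,a)}

== RESULT ==
["holding(e)", "on(d,a)"]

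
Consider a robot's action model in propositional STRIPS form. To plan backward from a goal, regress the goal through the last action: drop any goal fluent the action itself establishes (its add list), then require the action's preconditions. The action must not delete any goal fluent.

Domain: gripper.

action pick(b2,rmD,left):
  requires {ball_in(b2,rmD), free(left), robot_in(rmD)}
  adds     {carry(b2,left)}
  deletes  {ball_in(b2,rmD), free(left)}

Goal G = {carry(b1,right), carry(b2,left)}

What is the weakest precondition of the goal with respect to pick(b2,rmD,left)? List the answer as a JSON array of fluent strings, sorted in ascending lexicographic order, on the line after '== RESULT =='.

Compute (G \ add) ∪ pre:
  G ∩ del = {}  (empty — regression defined)
  G \ add = {carry(b1,right), carry(b2,left)} \ {carry(b2,left)} = {carry(b1,right)}
  ∪ pre   = {carry(b1,right)} ∪ {ball_in(b2,rmD), free(left), robot_in(rmD)}
          = {ball_in(b2,rmD), carry(b1,right), free(left), robot_in(rmD)}

== RESULT ==
["ball_in(b2,rmD)", "carry(b1,right)", "free(left)", "robot_in(rmD)"]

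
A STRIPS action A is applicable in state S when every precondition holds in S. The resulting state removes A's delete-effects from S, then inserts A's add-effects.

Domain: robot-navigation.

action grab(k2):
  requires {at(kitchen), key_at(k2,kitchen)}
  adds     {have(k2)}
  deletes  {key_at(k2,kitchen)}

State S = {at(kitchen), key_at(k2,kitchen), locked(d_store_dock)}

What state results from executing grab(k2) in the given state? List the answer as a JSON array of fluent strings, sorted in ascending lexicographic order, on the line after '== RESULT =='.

Compute (S \ del) ∪ add:
  pre ⊆ S: {at(kitchen), key_at(k2,kitchen)} ⊆ S  — applicable
  S \ del = {at(kitchen), locked(d_store_dock)}
  ∪ add   = {at(kitchen), have(k2), locked(d_store_dock)}

== RESULT ==
["at(kitchen)", "have(k2)", "locked(d_store_dock)"]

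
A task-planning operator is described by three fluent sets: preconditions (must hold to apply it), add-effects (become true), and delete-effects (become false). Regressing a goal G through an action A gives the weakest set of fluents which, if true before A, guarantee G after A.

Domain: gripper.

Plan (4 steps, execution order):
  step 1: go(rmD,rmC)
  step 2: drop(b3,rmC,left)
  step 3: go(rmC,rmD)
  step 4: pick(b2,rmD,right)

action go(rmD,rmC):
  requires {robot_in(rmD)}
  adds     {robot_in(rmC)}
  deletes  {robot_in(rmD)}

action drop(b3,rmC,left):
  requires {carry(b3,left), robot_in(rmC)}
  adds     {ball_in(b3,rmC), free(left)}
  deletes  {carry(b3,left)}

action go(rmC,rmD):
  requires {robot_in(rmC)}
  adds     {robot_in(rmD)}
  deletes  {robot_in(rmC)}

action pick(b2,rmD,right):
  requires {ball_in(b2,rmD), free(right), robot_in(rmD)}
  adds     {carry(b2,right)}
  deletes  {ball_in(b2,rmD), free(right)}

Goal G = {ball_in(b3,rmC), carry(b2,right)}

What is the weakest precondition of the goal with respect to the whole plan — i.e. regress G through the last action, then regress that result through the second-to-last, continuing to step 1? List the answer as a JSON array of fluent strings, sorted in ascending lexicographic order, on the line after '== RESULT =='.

Regress step by step:
  through step 4 (pick(b2,rmD,right)): drop {carry(b2,right)}, keep {ball_in(b3,rmC)}, require {ball_in(b2,rmD), free(right), robot_in(rmD)}
    → {ball_in(b2,rmD), ball_in(b3,rmC), free(right), robot_in(rmD)}
  through step 3 (go(rmC,rmD)): drop {robot_in(rmD)}, keep {ball_in(b2,rmD), ball_in(b3,rmC), free(right)}, require {robot_in(rmC)}
    → {ball_in(b2,rmD), ball_in(b3,rmC), free(right), robot_in(rmC)}
  through step 2 (drop(b3,rmC,left)): drop {ball_in(b3,rmC)}, keep {ball_in(b2,rmD), free(right), robot_in(rmC)}, require {carry(b3,left), robot_in(rmC)}
    → {ball_in(b2,rmD), carry(b3,left), free(right), robot_in(rmC)}
  through step 1 (go(rmD,rmC)): drop {robot_in(rmC)}, keep {ball_in(b2,rmD), carry(b3,left), free(right)}, require {robot_in(rmD)}
    → {ball_in(b2,rmD), carry(b3,left), free(right), robot_in(rmD)}

== RESULT ==
["ball_in(b2,rmD)", "carry(b3,left)", "free(right)", "robot_in(rmD)"]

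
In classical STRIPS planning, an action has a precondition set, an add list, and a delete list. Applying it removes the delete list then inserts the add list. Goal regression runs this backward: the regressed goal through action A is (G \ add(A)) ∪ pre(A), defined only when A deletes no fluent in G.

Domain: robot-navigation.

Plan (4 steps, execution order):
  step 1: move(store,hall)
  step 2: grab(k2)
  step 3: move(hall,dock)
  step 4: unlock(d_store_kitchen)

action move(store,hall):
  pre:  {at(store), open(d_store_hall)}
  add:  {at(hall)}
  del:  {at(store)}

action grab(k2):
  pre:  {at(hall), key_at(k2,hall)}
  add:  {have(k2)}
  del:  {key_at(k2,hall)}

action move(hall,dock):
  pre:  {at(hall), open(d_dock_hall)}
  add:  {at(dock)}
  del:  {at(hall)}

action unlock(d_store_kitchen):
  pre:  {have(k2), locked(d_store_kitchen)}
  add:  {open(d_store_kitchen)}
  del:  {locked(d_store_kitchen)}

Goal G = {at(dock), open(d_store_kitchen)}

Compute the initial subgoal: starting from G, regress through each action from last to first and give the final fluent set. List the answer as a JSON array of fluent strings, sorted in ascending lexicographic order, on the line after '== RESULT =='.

Work backward from the goal:
  through step 4 (unlock(d_store_kitchen)): drop {open(d_store_kitchen)}, keep {at(dock)}, require {have(k2), locked(d_store_kitchen)}
    → {at(dock), have(k2), locked(d_store_kitchen)}
  through step 3 (move(hall,dock)): drop {at(dock)}, keep {have(k2), locked(d_store_kitchen)}, require {at(hall), open(d_dock_hall)}
    → {at(hall), have(k2), locked(d_store_kitchen), open(d_dock_hall)}
  through step 2 (grab(k2)): drop {have(k2)}, keep {at(hall), locked(d_store_kitchen), open(d_dock_hall)}, require {at(hall), key_at(k2,hall)}
    → {at(hall), key_at(k2,hall), locked(d_store_kitchen), open(d_dock_hall)}
  through step 1 (move(store,hall)): drop {at(hall)}, keep {key_at(k2,hall), locked(d_store_kitchen), open(d_dock_hall)}, require {at(store), open(d_store_hall)}
    → {at(store), key_at(k2,hall), locked(d_store_kitchen), open(d_dock_hall), open(d_store_hall)}

== RESULT ==
["at(store)", "key_at(k2,hall)", "locked(d_store_kitchen)", "open(d_dock_hall)", "open(d_store_hall)"]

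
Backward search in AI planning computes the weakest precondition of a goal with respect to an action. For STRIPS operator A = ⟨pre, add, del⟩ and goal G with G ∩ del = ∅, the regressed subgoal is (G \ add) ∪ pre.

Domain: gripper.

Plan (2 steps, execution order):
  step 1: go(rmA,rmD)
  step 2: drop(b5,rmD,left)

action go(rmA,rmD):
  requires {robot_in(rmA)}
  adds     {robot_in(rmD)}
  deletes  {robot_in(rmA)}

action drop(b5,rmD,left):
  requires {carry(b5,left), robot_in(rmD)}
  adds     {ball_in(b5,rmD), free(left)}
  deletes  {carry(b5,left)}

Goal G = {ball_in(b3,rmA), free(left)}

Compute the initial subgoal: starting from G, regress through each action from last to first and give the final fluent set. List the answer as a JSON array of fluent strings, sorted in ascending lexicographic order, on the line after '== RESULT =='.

Regress step by step:
  through step 2 (drop(b5,rmD,left)): drop {free(left)}, keep {ball_in(b3,rmA)}, require {carry(b5,left), robot_in(rmD)}
    → {ball_in(b3,rmA), carry(b5,left), robot_in(rmD)}
  through step 1 (go(rmA,rmD)): drop {robot_in(rmD)}, keep {ball_in(b3,rmA), carry(b5,left)}, require {robot_in(rmA)}
    → {ball_in(b3,rmA), carry(b5,left), robot_in(rmA)}

== RESULT ==
["ball_in(b3,rmA)", "carry(b5,left)", "robot_in(rmA)"]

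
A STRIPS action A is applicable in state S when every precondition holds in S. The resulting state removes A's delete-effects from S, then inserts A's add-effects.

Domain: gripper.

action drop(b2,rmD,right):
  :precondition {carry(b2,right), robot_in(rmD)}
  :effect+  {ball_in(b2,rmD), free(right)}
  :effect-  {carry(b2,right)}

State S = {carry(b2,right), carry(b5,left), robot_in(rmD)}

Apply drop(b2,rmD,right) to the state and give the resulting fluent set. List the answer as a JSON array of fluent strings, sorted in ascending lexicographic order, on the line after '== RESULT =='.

Compute (S \ del) ∪ add:
  pre ⊆ S: {carry(b2,right), robot_in(rmD)} ⊆ S  — applicable
  S \ del = {carry(b5,left), robot_in(rmD)}
  ∪ add   = {ball_in(b2,rmD), carry(b5,left), free(right), robot_in(rmD)}

== RESULT ==
["ball_in(b2,rmD)", "carry(b5,left)", "free(right)", "robot_in(rmD)"]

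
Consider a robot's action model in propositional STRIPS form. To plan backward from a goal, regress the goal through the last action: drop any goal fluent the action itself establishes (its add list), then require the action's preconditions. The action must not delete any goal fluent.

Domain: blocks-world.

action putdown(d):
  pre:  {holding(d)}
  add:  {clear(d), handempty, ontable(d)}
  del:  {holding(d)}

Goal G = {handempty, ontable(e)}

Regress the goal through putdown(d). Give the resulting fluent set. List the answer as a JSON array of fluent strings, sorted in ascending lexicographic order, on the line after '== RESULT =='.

Compute (G \ add) ∪ pre:
  G ∩ del = {}  (empty — regression defined)
  G \ add = {handempty, ontable(e)} \ {clear(d), handempty, ontable(d)} = {ontable(e)}
  ∪ pre   = {ontable(e)} ∪ {holding(d)}
          = {holding(d), ontable(e)}

== RESULT ==
["holding(d)", "ontable(e)"]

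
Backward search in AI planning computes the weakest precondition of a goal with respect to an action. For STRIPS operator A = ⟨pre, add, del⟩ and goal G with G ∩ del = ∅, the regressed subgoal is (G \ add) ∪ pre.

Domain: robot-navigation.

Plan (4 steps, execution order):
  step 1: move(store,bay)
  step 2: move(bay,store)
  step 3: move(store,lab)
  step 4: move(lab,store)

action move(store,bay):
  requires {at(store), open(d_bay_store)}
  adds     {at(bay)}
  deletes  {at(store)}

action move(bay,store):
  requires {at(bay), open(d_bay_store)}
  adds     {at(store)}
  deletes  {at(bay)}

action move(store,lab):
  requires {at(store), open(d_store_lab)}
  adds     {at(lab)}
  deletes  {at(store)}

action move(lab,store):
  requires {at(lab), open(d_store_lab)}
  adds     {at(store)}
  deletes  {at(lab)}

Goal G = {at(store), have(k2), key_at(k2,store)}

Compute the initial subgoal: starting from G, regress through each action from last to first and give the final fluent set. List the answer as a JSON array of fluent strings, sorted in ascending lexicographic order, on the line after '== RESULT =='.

Regress step by step:
  through step 4 (move(lab,store)): drop {at(store)}, keep {have(k2), key_at(k2,store)}, require {at(lab), open(d_store_lab)}
    → {at(lab), have(k2), key_at(k2,store), open(d_store_lab)}
  through step 3 (move(store,lab)): drop {at(lab)}, keep {have(k2), key_at(k2,store), open(d_store_lab)}, require {at(store), open(d_store_lab)}
    → {at(store), have(k2), key_at(k2,store), open(d_store_lab)}
  through step 2 (move(bay,store)): drop {at(store)}, keep {have(k2), key_at(k2,store), open(d_store_lab)}, require {at(bay), open(d_bay_store)}
    → {at(bay), have(k2), key_at(k2,store), open(d_bay_store), open(d_store_lab)}
  through step 1 (move(store,bay)): drop {at(bay)}, keep {have(k2), key_at(k2,store), open(d_bay_store), open(d_store_lab)}, require {at(store), open(d_bay_store)}
    → {at(store), have(k2), key_at(k2,store), open(d_bay_store), open(d_store_lab)}

== RESULT ==
["at(store)", "have(k2)", "key_at(k2,store)", "open(d_bay_store)", "open(d_store_lab)"]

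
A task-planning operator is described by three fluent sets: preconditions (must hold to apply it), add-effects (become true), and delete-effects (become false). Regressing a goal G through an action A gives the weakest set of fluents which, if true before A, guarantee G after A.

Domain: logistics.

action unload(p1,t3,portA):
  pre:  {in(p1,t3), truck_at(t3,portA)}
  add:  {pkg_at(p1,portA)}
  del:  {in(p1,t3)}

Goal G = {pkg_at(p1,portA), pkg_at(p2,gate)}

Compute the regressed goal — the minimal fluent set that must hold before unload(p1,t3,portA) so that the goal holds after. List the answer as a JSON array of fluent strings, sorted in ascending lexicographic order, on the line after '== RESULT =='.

Compute (G \ add) ∪ pre:
  G ∩ del = {}  (empty — regression defined)
  G \ add = {pkg_at(p1,portA), pkg_at(p2,gate)} \ {pkg_at(p1,portA)} = {pkg_at(p2,gate)}
  ∪ pre   = {pkg_at(p2,gate)} ∪ {in(p1,t3), truck_at(t3,portA)}
          = {in(p1,t3), pkg_at(p2,gate), truck_at(t3,portA)}

== RESULT ==
["in(p1,t3)", "pkg_at(p2,gate)", "truck_at(t3,portA)"]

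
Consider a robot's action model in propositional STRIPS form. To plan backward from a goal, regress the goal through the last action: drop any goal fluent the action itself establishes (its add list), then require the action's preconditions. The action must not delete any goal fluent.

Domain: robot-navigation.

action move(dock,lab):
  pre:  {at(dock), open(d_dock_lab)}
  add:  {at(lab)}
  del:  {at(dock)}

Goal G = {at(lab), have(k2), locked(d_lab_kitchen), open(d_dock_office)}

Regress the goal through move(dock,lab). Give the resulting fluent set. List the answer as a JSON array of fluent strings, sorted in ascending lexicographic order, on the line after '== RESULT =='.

Compute (G \ add) ∪ pre:
  G ∩ del = {}  (empty — regression defined)
  G \ add = {at(lab), have(k2), locked(d_lab_kitchen), open(d_dock_office)} \ {at(lab)} = {have(k2), locked(d_lab_kitchen), open(d_dock_office)}
  ∪ pre   = {have(k2), locked(d_lab_kitchen), open(d_dock_office)} ∪ {at(dock), open(d_dock_lab)}
          = {at(dock), have(k2), locked(d_lab_kitchen), open(d_dock_lab), open(d_dock_office)}

== RESULT ==
["at(dock)", "have(k2)", "locked(d_lab_kitchen)", "open(d_dock_lab)", "open(d_dock_office)"]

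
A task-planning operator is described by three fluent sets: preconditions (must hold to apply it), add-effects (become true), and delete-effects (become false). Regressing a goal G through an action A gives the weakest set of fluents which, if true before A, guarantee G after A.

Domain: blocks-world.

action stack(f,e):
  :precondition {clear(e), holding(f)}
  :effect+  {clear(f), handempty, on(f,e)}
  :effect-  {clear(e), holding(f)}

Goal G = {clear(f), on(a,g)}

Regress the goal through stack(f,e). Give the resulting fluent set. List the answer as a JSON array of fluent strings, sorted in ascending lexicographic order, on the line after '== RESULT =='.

Regress:
  G ∩ del = {}  (empty — regression defined)
  G \ add = {clear(f), on(a,g)} \ {clear(f), handempty, on(f,e)} = {on(a,g)}
  ∪ pre   = {on(a,g)} ∪ {clear(e), holding(f)}
          = {clear(e), holding(f), on(a,g)}

== RESULT ==
["clear(e)", "holding(f)", "on(a,g)"]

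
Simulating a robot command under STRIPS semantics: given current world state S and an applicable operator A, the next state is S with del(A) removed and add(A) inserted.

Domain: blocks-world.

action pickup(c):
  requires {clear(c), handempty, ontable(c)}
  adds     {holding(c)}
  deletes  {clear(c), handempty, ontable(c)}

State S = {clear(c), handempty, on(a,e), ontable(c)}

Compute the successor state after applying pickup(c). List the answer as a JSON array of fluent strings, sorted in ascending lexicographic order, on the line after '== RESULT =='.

Compute (S \ del) ∪ add:
  pre ⊆ S: {clear(c), handempty, ontable(c)} ⊆ S  — applicable
  S \ del = {on(a,e)}
  ∪ add   = {holding(c), on(a,e)}

== RESULT ==
["holding(c)", "on(a,e)"]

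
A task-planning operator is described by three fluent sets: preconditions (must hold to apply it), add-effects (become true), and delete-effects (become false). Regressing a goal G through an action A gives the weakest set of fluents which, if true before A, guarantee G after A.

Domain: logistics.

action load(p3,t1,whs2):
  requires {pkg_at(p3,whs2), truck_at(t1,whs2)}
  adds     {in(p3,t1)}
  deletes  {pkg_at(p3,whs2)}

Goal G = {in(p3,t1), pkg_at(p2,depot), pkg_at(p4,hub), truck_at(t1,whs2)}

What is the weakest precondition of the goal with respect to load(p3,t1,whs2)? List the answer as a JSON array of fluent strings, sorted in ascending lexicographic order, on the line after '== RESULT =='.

Regress:
  G ∩ del = {}  (empty — regression defined)
  G \ add = {in(p3,t1), pkg_at(p2,depot), pkg_at(p4,hub), truck_at(t1,whs2)} \ {in(p3,t1)} = {pkg_at(p2,depot), pkg_at(p4,hub), truck_at(t1,whs2)}
  ∪ pre   = {pkg_at(p2,depot), pkg_at(p4,hub), truck_at(t1,whs2)} ∪ {pkg_at(p3,whs2), truck_at(t1,whs2)}
          = {pkg_at(p2,depot), pkg_at(p3,whs2), pkg_at(p4,hub), truck_at(t1,whs2)}

== RESULT ==
["pkg_at(p2,depot)", "pkg_at(p3,whs2)", "pkg_at(p4,hub)", "truck_at(t1,whs2)"]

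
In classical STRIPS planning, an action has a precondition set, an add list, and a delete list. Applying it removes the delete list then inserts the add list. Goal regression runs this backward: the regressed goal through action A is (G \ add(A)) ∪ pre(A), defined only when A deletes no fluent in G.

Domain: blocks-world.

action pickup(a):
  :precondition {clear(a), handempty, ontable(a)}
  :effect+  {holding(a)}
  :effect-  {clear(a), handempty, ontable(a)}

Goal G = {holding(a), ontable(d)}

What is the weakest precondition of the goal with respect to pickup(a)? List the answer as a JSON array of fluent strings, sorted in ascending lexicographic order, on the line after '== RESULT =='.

Regress:
  G ∩ del = {}  (empty — regression defined)
  G \ add = {holding(a), ontable(d)} \ {holding(a)} = {ontable(d)}
  ∪ pre   = {ontable(d)} ∪ {clear(a), handempty, ontable(a)}
          = {clear(a), handempty, ontable(a), ontable(d)}

== RESULT ==
["clear(a)", "handempty", "ontable(a)", "ontable(d)"]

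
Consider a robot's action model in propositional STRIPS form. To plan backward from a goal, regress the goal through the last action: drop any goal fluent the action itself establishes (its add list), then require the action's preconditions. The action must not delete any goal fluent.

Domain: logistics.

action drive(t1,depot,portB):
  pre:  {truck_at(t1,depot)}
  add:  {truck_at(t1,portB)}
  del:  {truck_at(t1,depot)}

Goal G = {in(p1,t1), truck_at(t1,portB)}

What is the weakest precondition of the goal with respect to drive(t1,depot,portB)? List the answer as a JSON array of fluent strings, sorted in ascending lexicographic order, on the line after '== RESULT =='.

Regress:
  G ∩ del = {}  (empty — regression defined)
  G \ add = {in(p1,t1), truck_at(t1,portB)} \ {truck_at(t1,portB)} = {in(p1,t1)}
  ∪ pre   = {in(p1,t1)} ∪ {truck_at(t1,depot)}
          = {in(p1,t1), truck_at(t1,depot)}

== RESULT ==
["in(p1,t1)", "truck_at(t1,depot)"]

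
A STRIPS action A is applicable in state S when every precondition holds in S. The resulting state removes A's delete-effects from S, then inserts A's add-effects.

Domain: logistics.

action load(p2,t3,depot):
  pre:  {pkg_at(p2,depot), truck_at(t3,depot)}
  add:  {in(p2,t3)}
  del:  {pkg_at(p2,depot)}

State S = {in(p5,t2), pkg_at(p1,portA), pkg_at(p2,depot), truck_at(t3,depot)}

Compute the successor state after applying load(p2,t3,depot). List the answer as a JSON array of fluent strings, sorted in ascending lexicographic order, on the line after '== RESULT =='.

Progress:
  pre ⊆ S: {pkg_at(p2,depot), truck_at(t3,depot)} ⊆ S  — applicable
  S \ del = {in(p5,t2), pkg_at(p1,portA), truck_at(t3,depot)}
  ∪ add   = {in(p2,t3), in(p5,t2), pkg_at(p1,portA), truck_at(t3,depot)}

== RESULT ==
["in(p2,t3)", "in(p5,t2)", "pkg_at(p1,portA)", "truck_at(t3,depot)"]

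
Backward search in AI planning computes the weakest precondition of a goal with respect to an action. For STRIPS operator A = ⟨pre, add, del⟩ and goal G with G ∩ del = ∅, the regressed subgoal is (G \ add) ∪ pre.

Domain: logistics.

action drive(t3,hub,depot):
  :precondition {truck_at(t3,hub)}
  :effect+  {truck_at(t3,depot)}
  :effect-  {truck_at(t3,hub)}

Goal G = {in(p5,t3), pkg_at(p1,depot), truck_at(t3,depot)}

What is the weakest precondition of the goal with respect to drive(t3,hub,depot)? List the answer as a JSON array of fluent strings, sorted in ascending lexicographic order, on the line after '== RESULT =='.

Regress:
  G ∩ del = {}  (empty — regression defined)
  G \ add = {in(p5,t3), pkg_at(p1,depot), truck_at(t3,depot)} \ {truck_at(t3,depot)} = {in(p5,t3), pkg_at(p1,depot)}
  ∪ pre   = {in(p5,t3), pkg_at(p1,depot)} ∪ {truck_at(t3,hub)}
          = {in(p5,t3), pkg_at(p1,depot), truck_at(t3,hub)}

== RESULT ==
["in(p5,t3)", "pkg_at(p1,depot)", "truck_at(t3,hub)"]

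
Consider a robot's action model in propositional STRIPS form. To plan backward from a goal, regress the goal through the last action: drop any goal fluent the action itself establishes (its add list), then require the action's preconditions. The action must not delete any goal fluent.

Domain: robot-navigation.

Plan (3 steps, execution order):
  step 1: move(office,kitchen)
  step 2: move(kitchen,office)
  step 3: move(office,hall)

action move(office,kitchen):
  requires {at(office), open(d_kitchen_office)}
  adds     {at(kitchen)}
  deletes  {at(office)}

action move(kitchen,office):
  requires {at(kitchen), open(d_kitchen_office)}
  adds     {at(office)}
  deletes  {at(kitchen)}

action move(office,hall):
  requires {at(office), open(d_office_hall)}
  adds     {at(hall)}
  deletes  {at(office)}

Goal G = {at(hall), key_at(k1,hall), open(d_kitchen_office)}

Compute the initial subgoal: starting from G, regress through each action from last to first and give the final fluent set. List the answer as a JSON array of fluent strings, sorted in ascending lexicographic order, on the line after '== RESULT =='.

Regress step by step:
  through step 3 (move(office,hall)): drop {at(hall)}, keep {key_at(k1,hall), open(d_kitchen_office)}, require {at(office), open(d_office_hall)}
    → {at(office), key_at(k1,hall), open(d_kitchen_office), open(d_office_hall)}
  through step 2 (move(kitchen,office)): drop {at(office)}, keep {key_at(k1,hall), open(d_kitchen_office), open(d_office_hall)}, require {at(kitchen), open(d_kitchen_office)}
    → {at(kitchen), key_at(k1,hall), open(d_kitchen_office), open(d_office_hall)}
  through step 1 (move(office,kitchen)): drop {at(kitchen)}, keep {key_at(k1,hall), open(d_kitchen_office), open(d_office_hall)}, require {at(office), open(d_kitchen_office)}
    → {at(office), key_at(k1,hall), open(d_kitchen_office), open(d_office_hall)}

== RESULT ==
["at(office)", "key_at(k1,hall)", "open(d_kitchen_office)", "open(d_office_hall)"]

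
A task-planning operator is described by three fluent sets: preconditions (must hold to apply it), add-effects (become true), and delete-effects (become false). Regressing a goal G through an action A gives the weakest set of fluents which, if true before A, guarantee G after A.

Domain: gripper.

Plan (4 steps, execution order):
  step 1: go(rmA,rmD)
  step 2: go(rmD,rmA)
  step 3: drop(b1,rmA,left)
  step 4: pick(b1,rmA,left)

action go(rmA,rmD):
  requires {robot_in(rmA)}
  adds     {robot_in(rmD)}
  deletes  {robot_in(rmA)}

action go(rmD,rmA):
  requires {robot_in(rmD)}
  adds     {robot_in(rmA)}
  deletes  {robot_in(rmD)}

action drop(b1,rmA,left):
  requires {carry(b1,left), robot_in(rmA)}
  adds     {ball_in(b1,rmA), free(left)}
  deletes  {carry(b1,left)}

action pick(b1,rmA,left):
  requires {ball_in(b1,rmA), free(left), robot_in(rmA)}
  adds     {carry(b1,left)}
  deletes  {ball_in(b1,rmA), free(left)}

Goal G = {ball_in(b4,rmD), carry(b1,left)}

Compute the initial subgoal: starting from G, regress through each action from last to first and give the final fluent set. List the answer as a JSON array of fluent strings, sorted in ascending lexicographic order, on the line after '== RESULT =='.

Regress step by step:
  through step 4 (pick(b1,rmA,left)): drop {carry(b1,left)}, keep {ball_in(b4,rmD)}, require {ball_in(b1,rmA), free(left), robot_in(rmA)}
    → {ball_in(b1,rmA), ball_in(b4,rmD), free(left), robot_in(rmA)}
  through step 3 (drop(b1,rmA,left)): drop {ball_in(b1,rmA), free(left)}, keep {ball_in(b4,rmD), robot_in(rmA)}, require {carry(b1,left), robot_in(rmA)}
    → {ball_in(b4,rmD), carry(b1,left), robot_in(rmA)}
  through step 2 (go(rmD,rmA)): drop {robot_in(rmA)}, keep {ball_in(b4,rmD), carry(b1,left)}, require {robot_in(rmD)}
    → {ball_in(b4,rmD), carry(b1,left), robot_in(rmD)}
  through step 1 (go(rmA,rmD)): drop {robot_in(rmD)}, keep {ball_in(b4,rmD), carry(b1,left)}, require {robot_in(rmA)}
    → {ball_in(b4,rmD), carry(b1,left), robot_in(rmA)}

== RESULT ==
["ball_in(b4,rmD)", "carry(b1,left)", "robot_in(rmA)"]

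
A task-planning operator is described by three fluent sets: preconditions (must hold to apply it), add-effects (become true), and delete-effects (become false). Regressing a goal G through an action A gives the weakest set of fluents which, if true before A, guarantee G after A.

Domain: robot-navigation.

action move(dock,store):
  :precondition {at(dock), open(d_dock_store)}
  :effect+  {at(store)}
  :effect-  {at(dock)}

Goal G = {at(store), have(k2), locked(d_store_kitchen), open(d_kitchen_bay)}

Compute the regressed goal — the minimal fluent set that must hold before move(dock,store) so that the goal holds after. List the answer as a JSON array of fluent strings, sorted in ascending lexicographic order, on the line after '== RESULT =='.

Regress:
  G ∩ del = {}  (empty — regression defined)
  G \ add = {at(store), have(k2), locked(d_store_kitchen), open(d_kitchen_bay)} \ {at(store)} = {have(k2), locked(d_store_kitchen), open(d_kitchen_bay)}
  ∪ pre   = {have(k2), locked(d_store_kitchen), open(d_kitchen_bay)} ∪ {at(dock), open(d_dock_store)}
          = {at(dock), have(k2), locked(d_store_kitchen), open(d_dock_store), open(d_kitchen_bay)}

== RESULT ==
["at(dock)", "have(k2)", "locked(d_store_kitchen)", "open(d_dock_store)", "open(d_kitchen_bay)"]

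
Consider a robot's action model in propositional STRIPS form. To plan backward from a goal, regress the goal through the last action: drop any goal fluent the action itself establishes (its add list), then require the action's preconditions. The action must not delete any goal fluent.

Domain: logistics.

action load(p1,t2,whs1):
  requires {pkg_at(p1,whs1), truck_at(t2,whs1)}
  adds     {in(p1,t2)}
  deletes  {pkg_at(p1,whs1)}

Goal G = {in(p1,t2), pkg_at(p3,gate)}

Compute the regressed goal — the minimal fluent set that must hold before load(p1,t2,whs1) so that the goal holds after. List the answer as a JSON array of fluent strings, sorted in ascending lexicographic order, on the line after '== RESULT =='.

Compute (G \ add) ∪ pre:
  G ∩ del = {}  (empty — regression defined)
  G \ add = {in(p1,t2), pkg_at(p3,gate)} \ {in(p1,t2)} = {pkg_at(p3,gate)}
  ∪ pre   = {pkg_at(p3,gate)} ∪ {pkg_at(p1,whs1), truck_at(t2,whs1)}
          = {pkg_at(p1,whs1), pkg_at(p3,gate), truck_at(t2,whs1)}

== RESULT ==
["pkg_at(p1,whs1)", "pkg_at(p3,gate)", "truck_at(t2,whs1)"]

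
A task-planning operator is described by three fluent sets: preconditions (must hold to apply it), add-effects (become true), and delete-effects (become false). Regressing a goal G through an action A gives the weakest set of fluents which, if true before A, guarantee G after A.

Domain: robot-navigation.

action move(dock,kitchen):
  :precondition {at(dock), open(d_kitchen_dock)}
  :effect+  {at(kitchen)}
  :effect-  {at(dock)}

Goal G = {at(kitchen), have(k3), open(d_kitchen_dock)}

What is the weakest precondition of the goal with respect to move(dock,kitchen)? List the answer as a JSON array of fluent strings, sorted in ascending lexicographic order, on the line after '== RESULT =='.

Regress:
  G ∩ del = {}  (empty — regression defined)
  G \ add = {at(kitchen), have(k3), open(d_kitchen_dock)} \ {at(kitchen)} = {have(k3), open(d_kitchen_dock)}
  ∪ pre   = {have(k3), open(d_kitchen_dock)} ∪ {at(dock), open(d_kitchen_dock)}
          = {at(dock), have(k3), open(d_kitchen_dock)}

== RESULT ==
["at(dock)", "have(k3)", "open(d_kitchen_dock)"]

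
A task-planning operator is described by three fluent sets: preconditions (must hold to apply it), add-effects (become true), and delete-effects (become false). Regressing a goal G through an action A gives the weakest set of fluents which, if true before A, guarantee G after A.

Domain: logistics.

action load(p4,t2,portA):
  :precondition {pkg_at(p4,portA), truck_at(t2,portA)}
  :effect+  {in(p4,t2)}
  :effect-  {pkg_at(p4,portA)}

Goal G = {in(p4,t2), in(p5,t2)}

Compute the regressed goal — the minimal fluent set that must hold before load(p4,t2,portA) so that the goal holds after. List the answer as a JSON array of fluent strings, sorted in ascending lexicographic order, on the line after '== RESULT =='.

Regress:
  G ∩ del = {}  (empty — regression defined)
  G \ add = {in(p4,t2), in(p5,t2)} \ {in(p4,t2)} = {in(p5,t2)}
  ∪ pre   = {in(p5,t2)} ∪ {pkg_at(p4,portA), truck_at(t2,portA)}
          = {in(p5,t2), pkg_at(p4,portA), truck_at(t2,portA)}

== RESULT ==
["in(p5,t2)", "pkg_at(p4,portA)", "truck_at(t2,portA)"]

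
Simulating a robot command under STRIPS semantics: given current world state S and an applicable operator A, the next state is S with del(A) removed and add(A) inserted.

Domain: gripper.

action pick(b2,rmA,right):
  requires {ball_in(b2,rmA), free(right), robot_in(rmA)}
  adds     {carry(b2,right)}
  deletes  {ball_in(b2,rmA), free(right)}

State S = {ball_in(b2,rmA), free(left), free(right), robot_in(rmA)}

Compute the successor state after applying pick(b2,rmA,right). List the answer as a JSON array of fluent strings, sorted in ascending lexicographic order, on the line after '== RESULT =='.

Compute (S \ del) ∪ add:
  pre ⊆ S: {ball_in(b2,rmA), free(right), robot_in(rmA)} ⊆ S  — applicable
  S \ del = {free(left), robot_in(rmA)}
  ∪ add   = {carry(b2,right), free(left), robot_in(rmA)}

== RESULT ==
["carry(b2,right)", "free(left)", "robot_in(rmA)"]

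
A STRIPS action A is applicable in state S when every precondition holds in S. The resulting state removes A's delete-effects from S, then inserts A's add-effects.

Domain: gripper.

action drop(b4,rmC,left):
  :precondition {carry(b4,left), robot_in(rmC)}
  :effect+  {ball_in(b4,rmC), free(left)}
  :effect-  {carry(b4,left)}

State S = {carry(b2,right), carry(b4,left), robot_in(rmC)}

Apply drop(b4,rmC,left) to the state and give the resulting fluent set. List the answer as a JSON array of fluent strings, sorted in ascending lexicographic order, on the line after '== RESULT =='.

Progress:
  pre ⊆ S: {carry(b4,left), robot_in(rmC)} ⊆ S  — applicable
  S \ del = {carry(b2,right), robot_in(rmC)}
  ∪ add   = {ball_in(b4,rmC), carry(b2,right), free(left), robot_in(rmC)}

== RESULT ==
["ball_in(b4,rmC)", "carry(b2,right)", "free(left)", "robot_in(rmC)"]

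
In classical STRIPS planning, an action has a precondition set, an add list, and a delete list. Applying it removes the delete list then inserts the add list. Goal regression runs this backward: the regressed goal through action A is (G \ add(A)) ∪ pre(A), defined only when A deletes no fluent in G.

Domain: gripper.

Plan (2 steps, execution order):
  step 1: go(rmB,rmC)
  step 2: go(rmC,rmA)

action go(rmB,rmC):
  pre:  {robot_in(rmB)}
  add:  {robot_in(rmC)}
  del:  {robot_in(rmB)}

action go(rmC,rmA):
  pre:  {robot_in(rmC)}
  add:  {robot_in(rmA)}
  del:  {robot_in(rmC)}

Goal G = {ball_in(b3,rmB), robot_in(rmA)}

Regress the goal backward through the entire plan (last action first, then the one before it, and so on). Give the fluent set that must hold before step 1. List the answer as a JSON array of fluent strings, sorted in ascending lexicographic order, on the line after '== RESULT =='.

Regress step by step:
  through step 2 (go(rmC,rmA)): drop {robot_in(rmA)}, keep {ball_in(b3,rmB)}, require {robot_in(rmC)}
    → {ball_in(b3,rmB), robot_in(rmC)}
  through step 1 (go(rmB,rmC)): drop {robot_in(rmC)}, keep {ball_in(b3,rmB)}, require {robot_in(rmB)}
    → {ball_in(b3,rmB), robot_in(rmB)}

== RESULT ==
["ball_in(b3,rmB)", "robot_in(rmB)"]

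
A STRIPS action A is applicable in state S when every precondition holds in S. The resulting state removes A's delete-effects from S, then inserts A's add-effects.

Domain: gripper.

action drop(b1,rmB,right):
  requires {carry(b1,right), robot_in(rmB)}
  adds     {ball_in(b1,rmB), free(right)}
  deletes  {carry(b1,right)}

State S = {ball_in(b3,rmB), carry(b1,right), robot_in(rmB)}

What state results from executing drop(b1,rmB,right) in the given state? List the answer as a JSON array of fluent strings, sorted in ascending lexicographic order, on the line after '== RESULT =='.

Compute (S \ del) ∪ add:
  pre ⊆ S: {carry(b1,right), robot_in(rmB)} ⊆ S  — applicable
  S \ del = {ball_in(b3,rmB), robot_in(rmB)}
  ∪ add   = {ball_in(b1,rmB), ball_in(b3,rmB), free(right), robot_in(rmB)}

== RESULT ==
["ball_in(b1,rmB)", "ball_in(b3,rmB)", "free(right)", "robot_in(rmB)"]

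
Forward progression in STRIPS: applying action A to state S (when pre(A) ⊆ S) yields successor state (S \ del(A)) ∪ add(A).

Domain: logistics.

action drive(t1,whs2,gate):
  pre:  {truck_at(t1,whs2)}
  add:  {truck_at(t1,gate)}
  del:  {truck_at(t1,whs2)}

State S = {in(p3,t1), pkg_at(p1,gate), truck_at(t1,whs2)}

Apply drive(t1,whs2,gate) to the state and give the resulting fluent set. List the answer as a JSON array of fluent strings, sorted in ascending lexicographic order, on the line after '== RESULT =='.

Progress:
  pre ⊆ S: {truck_at(t1,whs2)} ⊆ S  — applicable
  S \ del = {in(p3,t1), pkg_at(p1,gate)}
  ∪ add   = {in(p3,t1), pkg_at(p1,gate), truck_at(t1,gate)}

== RESULT ==
["in(p3,t1)", "pkg_at(p1,gate)", "truck_at(t1,gate)"]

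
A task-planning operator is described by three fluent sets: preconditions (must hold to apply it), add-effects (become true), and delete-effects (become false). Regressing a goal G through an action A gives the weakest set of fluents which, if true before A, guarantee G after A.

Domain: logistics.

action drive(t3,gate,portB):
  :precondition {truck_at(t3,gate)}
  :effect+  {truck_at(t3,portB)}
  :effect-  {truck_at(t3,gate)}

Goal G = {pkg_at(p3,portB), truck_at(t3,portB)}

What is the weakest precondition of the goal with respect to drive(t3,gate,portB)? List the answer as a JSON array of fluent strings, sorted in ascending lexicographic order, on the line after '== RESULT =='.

Regress:
  G ∩ del = {}  (empty — regression defined)
  G \ add = {pkg_at(p3,portB), truck_at(t3,portB)} \ {truck_at(t3,portB)} = {pkg_at(p3,portB)}
  ∪ pre   = {pkg_at(p3,portB)} ∪ {truck_at(t3,gate)}
          = {pkg_at(p3,portB), truck_at(t3,gate)}

== RESULT ==
["pkg_at(p3,portB)", "truck_at(t3,gate)"]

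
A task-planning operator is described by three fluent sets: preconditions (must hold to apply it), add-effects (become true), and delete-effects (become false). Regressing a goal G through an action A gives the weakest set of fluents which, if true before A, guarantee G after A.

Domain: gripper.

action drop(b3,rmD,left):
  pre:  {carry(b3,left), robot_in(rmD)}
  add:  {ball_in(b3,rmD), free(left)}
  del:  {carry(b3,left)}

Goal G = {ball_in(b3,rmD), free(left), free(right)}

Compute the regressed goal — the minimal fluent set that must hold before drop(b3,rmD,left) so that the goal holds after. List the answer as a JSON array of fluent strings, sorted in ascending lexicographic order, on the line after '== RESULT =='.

Regress:
  G ∩ del = {}  (empty — regression defined)
  G \ add = {ball_in(b3,rmD), free(left), free(right)} \ {ball_in(b3,rmD), free(left)} = {free(right)}
  ∪ pre   = {free(right)} ∪ {carry(b3,left), robot_in(rmD)}
          = {carry(b3,left), free(right), robot_in(rmD)}

== RESULT ==
["carry(b3,left)", "free(right)", "robot_in(rmD)"]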